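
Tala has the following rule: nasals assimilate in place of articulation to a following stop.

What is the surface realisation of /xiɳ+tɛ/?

[xintɛ]

/ɳ/ is a voiced retroflex nasal. The following trigger /t/ is alveolar, so /ɳ/ must become alveolar as well.
Changing only its place to alveolar gives [n] — the voiced alveolar nasal.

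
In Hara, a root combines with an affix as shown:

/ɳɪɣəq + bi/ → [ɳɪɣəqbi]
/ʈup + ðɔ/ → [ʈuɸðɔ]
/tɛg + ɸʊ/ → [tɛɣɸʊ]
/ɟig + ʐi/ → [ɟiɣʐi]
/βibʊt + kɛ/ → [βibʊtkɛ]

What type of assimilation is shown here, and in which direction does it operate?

The segment that alternates is /p/, which surfaces as [ɸ] when adjacent to /ð/.
/p/ is a stop while /ð/ is a fricative; the output [ɸ] is a fricative, matching the trigger — so the feature that spreads is manner.
Place and voice are unchanged, so the assimilation is partial, not total.
The other alternating forms pattern the same way: /g/ → [ɣ] before /ɸ/ (stop → fricative, matching a fricative); /g/ → [ɣ] before /ʐ/ (stop → fricative, matching a fricative) — only manner changes, and always toward the following segment.
Nothing changes in [ɳɪɣəqbi], [βibʊtkɛ]: there the adjacent consonants already agree in manner (/q/ and /b/ are both stops; /t/ and /k/ are both stops), so these forms are consistent with the same rule.
Since the segment that changes precedes the conditioning segment, the assimilation is regressive.

regressive manner assimilation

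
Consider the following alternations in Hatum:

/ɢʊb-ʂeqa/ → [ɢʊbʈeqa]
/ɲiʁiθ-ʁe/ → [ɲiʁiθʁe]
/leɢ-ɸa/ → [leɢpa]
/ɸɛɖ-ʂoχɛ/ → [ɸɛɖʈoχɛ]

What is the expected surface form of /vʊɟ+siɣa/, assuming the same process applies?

The data show progressive manner assimilation: /ʂ/ → [ʈ] after /b/; /ɸ/ → [p] after /ɢ/; /ʂ/ → [ʈ] after /ɖ/. In each pair only manner changes, matching the preceding consonant, while place and voice stay constant.
Nothing changes in [ɲiʁiθʁe]: there the adjacent consonants already agree in manner (/ʁ/ and /θ/ are both fricatives), so this form is consistent with the same rule.
The rule targets /s/ (voiceless alveolar fricative), which sits after the trigger /ɟ/ (stop).
A voiceless alveolar stop is [t], so the surface segment is [t].

[vʊɟtiɣa]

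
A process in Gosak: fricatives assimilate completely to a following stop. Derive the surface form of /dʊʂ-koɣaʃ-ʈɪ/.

/ʂ/ is the segment targeted by the rule; it sits immediately before /k/, so it assimilates completely and surfaces as [k].
The same rule applies at the second boundary: /ʃ/ → [ʈ] next to /ʈ/.

[dʊkkoɣaʈʈɪ]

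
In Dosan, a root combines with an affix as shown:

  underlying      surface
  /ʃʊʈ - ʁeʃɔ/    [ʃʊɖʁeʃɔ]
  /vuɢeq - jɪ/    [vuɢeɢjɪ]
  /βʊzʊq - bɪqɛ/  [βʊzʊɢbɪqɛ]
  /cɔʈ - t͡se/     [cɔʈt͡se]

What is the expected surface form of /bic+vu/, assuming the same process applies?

The data show regressive voicing assimilation: /ʈ/ → [ɖ] before /ʁ/; /q/ → [ɢ] before /j/; /q/ → [ɢ] before /b/. In each pair only voicing changes, matching the following consonant, while place and manner stay constant.
No alternation appears in [cɔʈt͡se]: there the adjacent consonants already agree in voicing (/ʈ/ and /t͡s/ are both voiceless), so this form is consistent with the same rule.
The rule targets /c/ (voiceless palatal stop), which sits before the trigger /v/ (voiced).
Changing only its voicing to voiced gives [ɟ] — the voiced palatal stop.

[biɟvu]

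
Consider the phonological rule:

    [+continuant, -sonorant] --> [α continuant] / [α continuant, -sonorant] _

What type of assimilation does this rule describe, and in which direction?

The rule copies [continuant] (continuancy) from the environment onto the target fricatives; since [±continuant] encodes the stop/fricative manner contrast, the assimilating dimension is manner.
The conditioning segment sits to the left of the focus bar, meaning the trigger precedes the segment that changes — progressive assimilation.

progressive manner assimilation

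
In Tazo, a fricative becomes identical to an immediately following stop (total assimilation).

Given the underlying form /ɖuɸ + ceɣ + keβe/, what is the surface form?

[ɖuccekkeβe]

/ɸ/ is the segment targeted by the rule; it sits immediately before /c/, so it assimilates completely and surfaces as [c].
At the second juncture, /ɣ/ likewise becomes [k] adjacent to /k/.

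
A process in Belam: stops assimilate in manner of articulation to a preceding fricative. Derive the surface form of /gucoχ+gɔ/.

The rule targets /g/ (voiced velar stop), which sits after the trigger /χ/ (fricative).
A voiced velar fricative is [ɣ], so the surface segment is [ɣ].

[gucoχɣɔ]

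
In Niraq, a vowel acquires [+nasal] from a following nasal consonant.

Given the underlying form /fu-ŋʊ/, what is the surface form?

The vowel /u/ is adjacent to the following nasal /ŋ/, so it acquires [+nasal] and surfaces as [ũ].

[fũŋʊ]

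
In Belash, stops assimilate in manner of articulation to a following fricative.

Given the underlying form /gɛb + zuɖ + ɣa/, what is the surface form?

[gɛβzuʐɣa]

The rule targets /b/ (voiced bilabial stop), which sits before the trigger /z/ (fricative).
Changing only its manner to fricative gives [β] — the voiced bilabial fricative.
The same rule applies at the second boundary: /ɖ/ → [ʐ] next to /ɣ/.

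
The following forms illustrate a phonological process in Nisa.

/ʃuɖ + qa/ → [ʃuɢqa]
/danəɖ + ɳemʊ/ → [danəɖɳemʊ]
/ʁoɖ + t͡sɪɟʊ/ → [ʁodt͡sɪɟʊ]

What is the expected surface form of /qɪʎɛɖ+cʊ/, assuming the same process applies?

The data show regressive place assimilation: /ɖ/ → [ɢ] before /q/; /ɖ/ → [d] before /t͡s/. In each pair only place changes, matching the following consonant, while manner and voice stay constant.
Nothing changes in [danəɖɳemʊ]: there the adjacent consonants already agree in place (/ɖ/ and /ɳ/ are both retroflex), so this form is consistent with the same rule.
The rule targets /ɖ/ (voiced retroflex stop), which sits before the trigger /c/ (palatal).
Changing only its place to palatal gives [ɟ] — the voiced palatal stop.

[qɪʎɛɟcʊ]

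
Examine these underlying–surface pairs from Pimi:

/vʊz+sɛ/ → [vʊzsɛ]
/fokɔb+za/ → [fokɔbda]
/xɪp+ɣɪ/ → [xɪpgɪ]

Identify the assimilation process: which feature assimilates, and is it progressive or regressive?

The segment that alternates is /z/, which surfaces as [d] when adjacent to /b/.
/z/ is a fricative while /b/ is a stop; the output [d] is a stop, matching the trigger — so the feature that spreads is manner.
Place and voice are unchanged, so the assimilation is partial, not total.
The other alternating form patterns the same way: /ɣ/ → [g] after /p/ (fricative → stop, matching a stop) — only manner changes, and always toward the preceding segment.
No alternation appears in [vʊzsɛ]: there the adjacent consonants already agree in manner (/s/ and /z/ are both fricatives), so this form is consistent with the same rule.
The trigger is the preceding segment, so the direction is progressive (perseverative).

progressive manner assimilation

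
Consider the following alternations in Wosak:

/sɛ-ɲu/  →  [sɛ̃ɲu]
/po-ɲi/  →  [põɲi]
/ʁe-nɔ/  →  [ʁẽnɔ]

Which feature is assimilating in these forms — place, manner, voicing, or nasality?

The vowel /ɛ/ surfaces as nasalised [ɛ̃] next to the following nasal /ɲ/ — it has acquired the [+nasal] feature of its neighbour.
The other forms show the same pattern: /o/ → [õ] before /ɲ/; /e/ → [ẽ] before /n/ — each time a vowel is nasalised next to a following nasal.

nasality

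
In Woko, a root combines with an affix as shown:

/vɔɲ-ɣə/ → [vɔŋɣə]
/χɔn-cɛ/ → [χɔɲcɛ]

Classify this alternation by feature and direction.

The segment that alternates is /ɲ/, which surfaces as [ŋ] when adjacent to /ɣ/.
/ɲ/ is palatal while /ɣ/ is velar; the output [ŋ] is velar, matching the trigger — so the feature that spreads is place.
Manner and voice are unchanged, so the assimilation is partial, not total.
The other alternating form patterns the same way: /n/ → [ɲ] before /c/ (alveolar → palatal, matching palatal) — only place changes, and always toward the following segment.
Since the segment that changes precedes the conditioning segment, the assimilation is regressive.

regressive place assimilation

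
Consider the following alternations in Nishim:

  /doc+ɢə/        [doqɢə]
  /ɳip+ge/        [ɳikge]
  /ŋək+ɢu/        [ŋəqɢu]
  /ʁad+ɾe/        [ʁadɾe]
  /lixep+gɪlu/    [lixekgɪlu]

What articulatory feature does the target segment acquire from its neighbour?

place

Comparing underlying and surface forms, /c/ → [q] is the alternation; the neighbouring /ɢ/ is constant.
/c/ is palatal while /ɢ/ is uvular; the output [q] is uvular, matching the trigger — so the feature that spreads is place.
The same holds elsewhere in the data: /p/ → [k] before /g/ (bilabial → velar, matching velar); /k/ → [q] before /ɢ/ (velar → uvular, matching uvular) — only place changes, and always toward the following segment.
Nothing changes in [ʁadɾe]: there the adjacent consonants already agree in place (/d/ and /ɾ/ are both alveolar), so this form is consistent with the same rule.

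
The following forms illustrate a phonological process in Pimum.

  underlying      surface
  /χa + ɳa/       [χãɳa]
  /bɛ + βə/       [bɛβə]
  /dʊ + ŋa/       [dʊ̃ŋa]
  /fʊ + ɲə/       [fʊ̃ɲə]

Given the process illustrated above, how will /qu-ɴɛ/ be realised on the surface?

[qũɴɛ]

The data show regressive nasality assimilation (vowel nasalisation): /a/ → [ã] before /ɳ/; /ʊ/ → [ʊ̃] before /ŋ/; /ʊ/ → [ʊ̃] before /ɲ/ — a vowel is nasalised by an immediately following nasal consonant.
No change occurs in [bɛβə] because the vowel at the boundary is adjacent to an oral consonant, not a nasal (/ɛ/ next to /β/).
/u/ sits next to the nasal /ɴ/ and is therefore nasalised to [ũ].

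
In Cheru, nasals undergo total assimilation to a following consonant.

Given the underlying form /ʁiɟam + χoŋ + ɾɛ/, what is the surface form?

/m/ is the segment targeted by the rule; it sits immediately before /χ/, so it assimilates completely and surfaces as [χ].
At the second juncture, /ŋ/ likewise becomes [ɾ] adjacent to /ɾ/.

[ʁiɟaχχoɾɾɛ]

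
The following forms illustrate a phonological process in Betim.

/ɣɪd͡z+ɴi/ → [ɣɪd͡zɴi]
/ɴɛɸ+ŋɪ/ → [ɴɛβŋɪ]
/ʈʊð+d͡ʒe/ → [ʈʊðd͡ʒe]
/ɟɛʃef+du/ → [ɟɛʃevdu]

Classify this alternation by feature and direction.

The segment that alternates is /ɸ/, which surfaces as [β] when adjacent to /ŋ/.
/ɸ/ is voiceless while /ŋ/ is voiced; the output [β] is voiced, matching the trigger — so the feature that spreads is voicing.
Place and manner are unchanged, so the assimilation is partial, not total.
The other alternating form patterns the same way: /f/ → [v] before /d/ (voiceless → voiced, matching voiced) — only voicing changes, and always toward the following segment.
Nothing changes in [ɣɪd͡zɴi], [ʈʊðd͡ʒe]: there the adjacent consonants already agree in voicing (/d͡z/ and /ɴ/ are both voiced; /ð/ and /d͡ʒ/ are both voiced), so these forms are consistent with the same rule.
The trigger is the following segment, so the direction is regressive (anticipatory).

regressive voicing assimilation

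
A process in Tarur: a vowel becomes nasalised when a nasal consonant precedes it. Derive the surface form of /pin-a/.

/a/ sits next to the nasal /n/ and is therefore nasalised to [ã].

[pinã]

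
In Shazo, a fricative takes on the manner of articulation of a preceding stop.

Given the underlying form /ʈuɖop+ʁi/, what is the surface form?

/ʁ/ is a voiced uvular fricative. The preceding trigger /p/ is a stop, so /ʁ/ must become a stop as well.
The voiced uvular stop is [ɢ], so /ʁ/ → [ɢ].

[ʈuɖopɢi]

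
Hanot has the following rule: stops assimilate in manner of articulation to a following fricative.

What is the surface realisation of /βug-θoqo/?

/g/ is a voiced velar stop. The following trigger /θ/ is a fricative, so /g/ must become a fricative as well.
The voiced velar fricative is [ɣ], so /g/ → [ɣ].

[βuɣθoqo]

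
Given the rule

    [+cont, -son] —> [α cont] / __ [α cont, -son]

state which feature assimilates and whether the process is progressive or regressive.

regressive manner assimilation

The rule copies [cont] (continuancy) from the environment onto the target fricatives; since [±cont] encodes the stop/fricative manner contrast, the assimilating dimension is manner.
Since the environment is written after the underscore, the trigger follows the target; the direction is regressive.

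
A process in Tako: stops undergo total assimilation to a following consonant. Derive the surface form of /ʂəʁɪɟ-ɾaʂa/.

/ɟ/ is the segment targeted by the rule; it sits immediately before /ɾ/, so it assimilates completely and surfaces as [ɾ].

[ʂəʁɪɾɾaʂa]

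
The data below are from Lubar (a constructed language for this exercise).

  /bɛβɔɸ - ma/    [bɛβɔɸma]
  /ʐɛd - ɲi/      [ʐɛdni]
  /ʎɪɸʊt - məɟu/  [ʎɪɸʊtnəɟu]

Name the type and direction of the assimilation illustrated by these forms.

The segment that alternates is /ɲ/, which surfaces as [n] when adjacent to /d/.
The change palatal → alveolar matches the place of the preceding /d/, identifying this as place assimilation.
Manner and voice are unchanged, so the assimilation is partial, not total.
Checking the remaining alternation: /m/ → [n] after /t/ (bilabial → alveolar, matching alveolar) — only place changes, and always toward the preceding segment.
Nothing changes in [bɛβɔɸma]: there the adjacent consonants already agree in place (/m/ and /ɸ/ are both bilabial), so this form is consistent with the same rule.
The trigger is the preceding segment, so the direction is progressive (perseverative).

progressive place assimilation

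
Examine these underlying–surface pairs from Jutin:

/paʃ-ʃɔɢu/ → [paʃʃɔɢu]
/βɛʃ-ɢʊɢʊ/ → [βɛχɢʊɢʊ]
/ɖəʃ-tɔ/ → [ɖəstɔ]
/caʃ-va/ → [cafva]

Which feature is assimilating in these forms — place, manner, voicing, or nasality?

Comparing underlying and surface forms, /ʃ/ → [χ] is the alternation; the neighbouring /ɢ/ is constant.
/ʃ/ is postalveolar while /ɢ/ is uvular; the output [χ] is uvular, matching the trigger — so the feature that spreads is place.
The other alternating forms pattern the same way: /ʃ/ → [s] before /t/ (postalveolar → alveolar, matching alveolar); /ʃ/ → [f] before /v/ (postalveolar → labiodental, matching labiodental) — only place changes, and always toward the following segment.
Nothing changes in [paʃʃɔɢu]: there the adjacent consonants already agree in place (/ʃ/ and /ʃ/ are both postalveolar), so this form is consistent with the same rule.

place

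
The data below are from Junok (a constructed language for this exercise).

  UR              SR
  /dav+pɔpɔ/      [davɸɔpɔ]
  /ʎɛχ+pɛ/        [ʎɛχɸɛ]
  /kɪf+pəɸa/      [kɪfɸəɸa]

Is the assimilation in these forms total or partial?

partial assimilation

The segment that alternates is /p/, which surfaces as [ɸ] when adjacent to /v/.
/p/ is a stop while /v/ is a fricative; the output [ɸ] is a fricative, matching the trigger — so the feature that spreads is manner.
Place and voice are unchanged, so the assimilation is partial, not total.
The other alternating forms pattern the same way: /p/ → [ɸ] after /χ/ (stop → fricative, matching a fricative); /p/ → [ɸ] after /f/ (stop → fricative, matching a fricative) — only manner changes, and always toward the preceding segment.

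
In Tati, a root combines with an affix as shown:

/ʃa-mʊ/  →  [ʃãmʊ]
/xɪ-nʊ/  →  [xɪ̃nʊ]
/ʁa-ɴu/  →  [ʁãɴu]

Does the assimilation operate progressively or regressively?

The vowel /a/ surfaces as nasalised [ã] next to the following nasal /m/ — it has acquired the [+nasal] feature of its neighbour.
Likewise in the remaining data: /ɪ/ → [ɪ̃] before /n/; /a/ → [ã] before /ɴ/ — each time a vowel is nasalised next to a following nasal.
Because the conditioning nasal is to the right of the vowel that changes, the process is regressive (anticipatory).

regressive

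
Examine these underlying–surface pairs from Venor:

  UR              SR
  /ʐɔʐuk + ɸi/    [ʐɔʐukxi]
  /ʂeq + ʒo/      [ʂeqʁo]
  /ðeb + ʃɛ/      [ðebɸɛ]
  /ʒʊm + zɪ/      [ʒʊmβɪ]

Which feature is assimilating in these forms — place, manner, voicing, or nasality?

place

Underlying /ɸ/ is realised as [x] next to /k/; /k/ itself does not change.
/ɸ/ is bilabial while /k/ is velar; the output [x] is velar, matching the trigger — so the feature that spreads is place.
The other alternating forms pattern the same way: /ʒ/ → [ʁ] after /q/ (postalveolar → uvular, matching uvular); /ʃ/ → [ɸ] after /b/ (postalveolar → bilabial, matching bilabial); /z/ → [β] after /m/ (alveolar → bilabial, matching bilabial) — only place changes, and always toward the preceding segment.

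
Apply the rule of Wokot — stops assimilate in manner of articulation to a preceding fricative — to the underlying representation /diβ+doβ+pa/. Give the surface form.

The rule targets /d/ (voiced alveolar stop), which sits after the trigger /β/ (fricative).
Changing only its manner to fricative gives [z] — the voiced alveolar fricative.
The same rule applies at the second boundary: /p/ → [ɸ] next to /β/.

[diβzoβɸa]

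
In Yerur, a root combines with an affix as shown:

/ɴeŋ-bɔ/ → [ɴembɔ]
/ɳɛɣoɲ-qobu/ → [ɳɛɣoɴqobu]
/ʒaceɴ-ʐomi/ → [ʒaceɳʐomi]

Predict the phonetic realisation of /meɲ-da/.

[menda]

The data show regressive place assimilation: /ŋ/ → [m] before /b/; /ɲ/ → [ɴ] before /q/; /ɴ/ → [ɳ] before /ʐ/. In each pair only place changes, matching the following consonant, while manner and voice stay constant.
The rule targets /ɲ/ (voiced palatal nasal), which sits before the trigger /d/ (alveolar).
The voiced alveolar nasal is [n], so /ɲ/ → [n].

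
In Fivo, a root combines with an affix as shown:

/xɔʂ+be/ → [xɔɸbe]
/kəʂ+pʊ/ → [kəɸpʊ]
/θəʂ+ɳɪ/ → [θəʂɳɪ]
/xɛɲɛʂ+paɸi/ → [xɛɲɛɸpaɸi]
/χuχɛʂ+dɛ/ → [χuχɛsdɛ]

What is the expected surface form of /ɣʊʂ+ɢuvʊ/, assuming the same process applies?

[ɣʊχɢuvʊ]

The data show regressive place assimilation: /ʂ/ → [ɸ] before /b/; /ʂ/ → [ɸ] before /p/; /ʂ/ → [s] before /d/. In each pair only place changes, matching the following consonant, while manner and voice stay constant.
Nothing changes in [θəʂɳɪ]: there the adjacent consonants already agree in place (/ʂ/ and /ɳ/ are both retroflex), so this form is consistent with the same rule.
/ʂ/ is a voiceless retroflex fricative. The following trigger /ɢ/ is uvular, so /ʂ/ must become uvular as well.
A voiceless uvular fricative is [χ], so the surface segment is [χ].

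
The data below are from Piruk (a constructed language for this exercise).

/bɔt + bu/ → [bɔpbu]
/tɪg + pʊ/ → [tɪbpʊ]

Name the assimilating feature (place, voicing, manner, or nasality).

place

The segment that alternates is /t/, which surfaces as [p] when adjacent to /b/.
/t/ is alveolar while /b/ is bilabial; the output [p] is bilabial, matching the trigger — so the feature that spreads is place.
The other alternating form patterns the same way: /g/ → [b] before /p/ (velar → bilabial, matching bilabial) — only place changes, and always toward the following segment.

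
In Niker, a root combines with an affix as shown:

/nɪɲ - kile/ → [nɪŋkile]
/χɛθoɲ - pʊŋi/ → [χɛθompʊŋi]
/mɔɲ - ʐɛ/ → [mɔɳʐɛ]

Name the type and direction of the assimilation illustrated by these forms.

regressive place assimilation

Comparing underlying and surface forms, /ɲ/ → [ŋ] is the alternation; the neighbouring /k/ is constant.
The change palatal → velar matches the place of the following /k/, identifying this as place assimilation.
Manner and voice are unchanged, so the assimilation is partial, not total.
Checking the remaining alternations: /ɲ/ → [m] before /p/ (palatal → bilabial, matching bilabial); /ɲ/ → [ɳ] before /ʐ/ (palatal → retroflex, matching retroflex) — only place changes, and always toward the following segment.
Since the segment that changes precedes the conditioning segment, the assimilation is regressive.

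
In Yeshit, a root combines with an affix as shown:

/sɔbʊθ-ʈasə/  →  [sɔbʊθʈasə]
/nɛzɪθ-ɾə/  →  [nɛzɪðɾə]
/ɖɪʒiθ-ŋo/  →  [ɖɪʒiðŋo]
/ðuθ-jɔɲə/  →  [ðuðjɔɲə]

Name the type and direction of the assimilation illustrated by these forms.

regressive voicing assimilation

Underlying /θ/ is realised as [ð] next to /ɾ/; /ɾ/ itself does not change.
The change voiceless → voiced matches the voicing of the following /ɾ/, identifying this as voicing assimilation.
Place and manner are unchanged, so the assimilation is partial, not total.
Checking the remaining alternations: /θ/ → [ð] before /ŋ/ (voiceless → voiced, matching voiced); /θ/ → [ð] before /j/ (voiceless → voiced, matching voiced) — only voicing changes, and always toward the following segment.
Nothing changes in [sɔbʊθʈasə]: there the adjacent consonants already agree in voicing (/θ/ and /ʈ/ are both voiceless), so this form is consistent with the same rule.
Since the segment that changes precedes the conditioning segment, the assimilation is regressive.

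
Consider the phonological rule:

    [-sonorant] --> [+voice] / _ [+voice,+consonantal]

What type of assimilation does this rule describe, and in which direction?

regressive voicing assimilation

The structural change is [+voice], and the conditioning segment [+voice,+consonantal] (a voiced consonant) is itself voiced, so the target comes to share the voicing of its neighbour — voicing assimilation.
The conditioning segment sits to the right of the focus bar, meaning the trigger follows the segment that changes — regressive assimilation.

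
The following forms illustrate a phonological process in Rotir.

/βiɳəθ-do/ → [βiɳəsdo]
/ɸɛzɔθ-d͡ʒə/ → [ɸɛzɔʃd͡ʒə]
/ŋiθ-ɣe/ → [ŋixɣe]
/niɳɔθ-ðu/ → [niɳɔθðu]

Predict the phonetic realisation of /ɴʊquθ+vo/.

[ɴʊqufvo]

The data show regressive place assimilation: /θ/ → [s] before /d/; /θ/ → [ʃ] before /d͡ʒ/; /θ/ → [x] before /ɣ/. In each pair only place changes, matching the following consonant, while manner and voice stay constant.
Nothing changes in [niɳɔθðu]: there the adjacent consonants already agree in place (/θ/ and /ð/ are both dental), so this form is consistent with the same rule.
/θ/ is a voiceless dental fricative. The following trigger /v/ is labiodental, so /θ/ must become labiodental as well.
A voiceless labiodental fricative is [f], so the surface segment is [f].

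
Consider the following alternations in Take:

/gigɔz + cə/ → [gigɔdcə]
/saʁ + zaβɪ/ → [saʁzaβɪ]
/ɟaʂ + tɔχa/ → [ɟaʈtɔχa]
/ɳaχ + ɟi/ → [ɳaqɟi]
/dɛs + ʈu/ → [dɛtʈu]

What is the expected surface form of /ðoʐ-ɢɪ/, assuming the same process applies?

The data show regressive manner assimilation: /z/ → [d] before /c/; /ʂ/ → [ʈ] before /t/; /χ/ → [q] before /ɟ/; /s/ → [t] before /ʈ/. In each pair only manner changes, matching the following consonant, while place and voice stay constant.
No alternation appears in [saʁzaβɪ]: there the adjacent consonants already agree in manner (/ʁ/ and /z/ are both fricatives), so this form is consistent with the same rule.
The rule targets /ʐ/ (voiced retroflex fricative), which sits before the trigger /ɢ/ (stop).
Changing only its manner to stop gives [ɖ] — the voiced retroflex stop.

[ðoɖɢɪ]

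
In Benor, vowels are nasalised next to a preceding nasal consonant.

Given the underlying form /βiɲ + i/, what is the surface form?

/i/ sits next to the nasal /ɲ/ and is therefore nasalised to [ĩ].

[βiɲĩ]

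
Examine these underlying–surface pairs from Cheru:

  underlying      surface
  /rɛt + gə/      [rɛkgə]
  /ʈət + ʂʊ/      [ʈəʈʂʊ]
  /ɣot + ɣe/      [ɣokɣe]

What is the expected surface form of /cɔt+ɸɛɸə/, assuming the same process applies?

The data show regressive place assimilation: /t/ → [k] before /g/; /t/ → [ʈ] before /ʂ/; /t/ → [k] before /ɣ/. In each pair only place changes, matching the following consonant, while manner and voice stay constant.
/t/ is a voiceless alveolar stop. The following trigger /ɸ/ is bilabial, so /t/ must become bilabial as well.
The voiceless bilabial stop is [p], so /t/ → [p].

[cɔpɸɛɸə]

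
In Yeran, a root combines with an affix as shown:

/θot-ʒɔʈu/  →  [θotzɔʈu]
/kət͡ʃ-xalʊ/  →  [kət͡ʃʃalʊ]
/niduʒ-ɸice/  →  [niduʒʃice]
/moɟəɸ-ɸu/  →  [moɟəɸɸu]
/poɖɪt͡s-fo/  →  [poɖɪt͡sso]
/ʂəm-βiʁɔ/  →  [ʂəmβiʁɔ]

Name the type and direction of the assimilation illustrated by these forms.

progressive place assimilation

Comparing underlying and surface forms, /ʒ/ → [z] is the alternation; the neighbouring /t/ is constant.
/ʒ/ is postalveolar while /t/ is alveolar; the output [z] is alveolar, matching the trigger — so the feature that spreads is place.
Manner and voice are unchanged, so the assimilation is partial, not total.
The other alternating forms pattern the same way: /x/ → [ʃ] after /t͡ʃ/ (velar → postalveolar, matching postalveolar); /ɸ/ → [ʃ] after /ʒ/ (bilabial → postalveolar, matching postalveolar); /f/ → [s] after /t͡s/ (labiodental → alveolar, matching alveolar) — only place changes, and always toward the preceding segment.
No alternation appears in [moɟəɸɸu], [ʂəmβiʁɔ]: there the adjacent consonants already agree in place (/ɸ/ and /ɸ/ are both bilabial; /β/ and /m/ are both bilabial), so these forms are consistent with the same rule.
The trigger is the preceding segment, so the direction is progressive (perseverative).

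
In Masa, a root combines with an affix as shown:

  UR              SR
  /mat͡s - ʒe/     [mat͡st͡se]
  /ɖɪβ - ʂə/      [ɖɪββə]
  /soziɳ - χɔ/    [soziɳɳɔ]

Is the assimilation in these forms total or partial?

Underlying /ʒ/ is realised as [t͡s] next to /t͡s/; /t͡s/ itself does not change.
The output [t͡s] is identical to the trigger /t͡s/ — every feature (place, manner, voicing) has been copied — so this is total assimilation.
The remaining alternations confirm this: /ʂ/ → [β] after /β/; /χ/ → [ɳ] after /ɳ/ — in each case the output is a copy of the preceding consonant.

total assimilation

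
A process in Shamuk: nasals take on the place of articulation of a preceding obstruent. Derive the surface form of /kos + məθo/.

The rule targets /m/ (voiced bilabial nasal), which sits after the trigger /s/ (alveolar).
Changing only its place to alveolar gives [n] — the voiced alveolar nasal.

[kosnəθo]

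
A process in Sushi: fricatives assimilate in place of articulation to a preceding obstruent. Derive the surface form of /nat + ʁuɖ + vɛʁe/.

[natzuɖʐɛʁe]

/ʁ/ is a voiced uvular fricative. The preceding trigger /t/ is alveolar, so /ʁ/ must become alveolar as well.
A voiced alveolar fricative is [z], so the surface segment is [z].
At the second juncture, /v/ likewise becomes [ʐ] adjacent to /ɖ/.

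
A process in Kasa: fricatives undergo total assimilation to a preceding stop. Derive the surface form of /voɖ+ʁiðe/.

[voɖɖiðe]

/ʁ/ is the segment targeted by the rule; it sits immediately after /ɖ/, so it assimilates completely and surfaces as [ɖ].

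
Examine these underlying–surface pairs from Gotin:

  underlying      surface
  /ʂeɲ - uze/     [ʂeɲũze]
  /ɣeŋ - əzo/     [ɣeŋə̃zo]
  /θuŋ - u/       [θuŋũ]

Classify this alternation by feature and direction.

The vowel /u/ surfaces as nasalised [ũ] next to the preceding nasal /ɲ/ — it has acquired the [+nasal] feature of its neighbour.
Likewise in the remaining data: /ə/ → [ə̃] after /ŋ/; /u/ → [ũ] after /ŋ/ — each time a vowel is nasalised next to a preceding nasal.
Because the conditioning nasal is to the left of the vowel that changes, the process is progressive (perseverative).

progressive nasality assimilation (vowel nasalisation)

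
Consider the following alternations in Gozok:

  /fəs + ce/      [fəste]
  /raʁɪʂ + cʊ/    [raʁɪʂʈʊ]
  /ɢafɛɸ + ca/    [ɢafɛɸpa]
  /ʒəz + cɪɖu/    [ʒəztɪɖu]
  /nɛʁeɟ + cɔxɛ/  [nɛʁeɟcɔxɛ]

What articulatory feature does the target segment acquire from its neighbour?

place

Underlying /c/ is realised as [t] next to /s/; /s/ itself does not change.
The change palatal → alveolar matches the place of the preceding /s/, identifying this as place assimilation.
The other alternating forms pattern the same way: /c/ → [ʈ] after /ʂ/ (palatal → retroflex, matching retroflex); /c/ → [p] after /ɸ/ (palatal → bilabial, matching bilabial); /c/ → [t] after /z/ (palatal → alveolar, matching alveolar) — only place changes, and always toward the preceding segment.
No alternation appears in [nɛʁeɟcɔxɛ]: there the adjacent consonants already agree in place (/c/ and /ɟ/ are both palatal), so this form is consistent with the same rule.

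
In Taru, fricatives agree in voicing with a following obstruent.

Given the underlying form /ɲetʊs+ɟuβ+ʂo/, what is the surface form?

The rule targets /s/ (voiceless alveolar fricative), which sits before the trigger /ɟ/ (voiced).
A voiced alveolar fricative is [z], so the surface segment is [z].
The same rule applies at the second boundary: /β/ → [ɸ] next to /ʂ/.

[ɲetʊzɟuɸʂo]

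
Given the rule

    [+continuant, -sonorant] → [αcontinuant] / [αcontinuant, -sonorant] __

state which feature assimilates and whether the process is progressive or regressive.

The shared variable α links the value of [continuant] on the target to that of the neighbouring obstruent. [continuant] distinguishes stops from fricatives — a manner-of-articulation feature — so this is manner assimilation.
The conditioning segment sits to the left of the focus bar, meaning the trigger precedes the segment that changes — progressive assimilation.

progressive manner assimilation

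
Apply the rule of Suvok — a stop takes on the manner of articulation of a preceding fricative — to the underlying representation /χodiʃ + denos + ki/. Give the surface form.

/d/ is a voiced alveolar stop. The preceding trigger /ʃ/ is a fricative, so /d/ must become a fricative as well.
A voiced alveolar fricative is [z], so the surface segment is [z].
At the second juncture, /k/ likewise becomes [x] adjacent to /s/.

[χodiʃzenosxi]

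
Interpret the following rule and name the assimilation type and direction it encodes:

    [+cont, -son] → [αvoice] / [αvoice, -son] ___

progressive voicing assimilation

The shared variable α links the value of [voice] on the target to the same value on the neighbouring segment, so voicing is the feature that assimilates.
The conditioning segment sits to the left of the focus bar, meaning the trigger precedes the segment that changes — progressive assimilation.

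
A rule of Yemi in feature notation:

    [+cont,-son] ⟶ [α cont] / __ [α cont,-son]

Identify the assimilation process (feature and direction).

The rule copies [cont] (continuancy) from the environment onto the target fricatives; since [±cont] encodes the stop/fricative manner contrast, the assimilating dimension is manner.
Since the environment is written after the underscore, the trigger follows the target; the direction is regressive.

regressive manner assimilation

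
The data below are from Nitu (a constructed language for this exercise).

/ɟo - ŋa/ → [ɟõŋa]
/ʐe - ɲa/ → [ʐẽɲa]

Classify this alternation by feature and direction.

The vowel /o/ surfaces as nasalised [õ] next to the following nasal /ŋ/ — it has acquired the [+nasal] feature of its neighbour.
The other form shows the same pattern: /e/ → [ẽ] before /ɲ/ — each time a vowel is nasalised next to a following nasal.
Because the conditioning nasal is to the right of the vowel that changes, the process is regressive (anticipatory).

regressive nasality assimilation (vowel nasalisation)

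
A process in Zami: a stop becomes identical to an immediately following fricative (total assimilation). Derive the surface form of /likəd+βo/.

[likəββo]

/d/ is the segment targeted by the rule; it sits immediately before /β/, so it assimilates completely and surfaces as [β].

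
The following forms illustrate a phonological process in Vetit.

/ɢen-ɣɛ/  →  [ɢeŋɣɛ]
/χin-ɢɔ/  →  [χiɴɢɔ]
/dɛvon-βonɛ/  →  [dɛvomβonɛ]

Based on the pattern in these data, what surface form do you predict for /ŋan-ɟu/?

The data show regressive place assimilation: /n/ → [ŋ] before /ɣ/; /n/ → [ɴ] before /ɢ/; /n/ → [m] before /β/. In each pair only place changes, matching the following consonant, while manner and voice stay constant.
The rule targets /n/ (voiced alveolar nasal), which sits before the trigger /ɟ/ (palatal).
Changing only its place to palatal gives [ɲ] — the voiced palatal nasal.

[ŋaɲɟu]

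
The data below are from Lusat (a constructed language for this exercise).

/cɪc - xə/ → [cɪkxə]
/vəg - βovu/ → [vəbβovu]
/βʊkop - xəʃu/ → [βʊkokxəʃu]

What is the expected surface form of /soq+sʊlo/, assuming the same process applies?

The data show regressive place assimilation: /c/ → [k] before /x/; /g/ → [b] before /β/; /p/ → [k] before /x/. In each pair only place changes, matching the following consonant, while manner and voice stay constant.
The rule targets /q/ (voiceless uvular stop), which sits before the trigger /s/ (alveolar).
Changing only its place to alveolar gives [t] — the voiceless alveolar stop.

[sotsʊlo]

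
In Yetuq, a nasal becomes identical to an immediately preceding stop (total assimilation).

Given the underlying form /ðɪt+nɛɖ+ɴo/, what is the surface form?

/n/ is the segment targeted by the rule; it sits immediately after /t/, so it assimilates completely and surfaces as [t].
At the second juncture, /ɴ/ likewise becomes [ɖ] adjacent to /ɖ/.

[ðɪttɛɖɖo]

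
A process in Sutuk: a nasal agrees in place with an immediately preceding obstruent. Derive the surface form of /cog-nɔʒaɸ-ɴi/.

[cogŋɔʒaɸmi]

The rule targets /n/ (voiced alveolar nasal), which sits after the trigger /g/ (velar).
The voiced velar nasal is [ŋ], so /n/ → [ŋ].
At the second juncture, /ɴ/ likewise becomes [m] adjacent to /ɸ/.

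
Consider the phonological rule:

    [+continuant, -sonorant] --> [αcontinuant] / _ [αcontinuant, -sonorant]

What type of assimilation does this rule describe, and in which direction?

The shared variable α links the value of [continuant] on the target to that of the neighbouring obstruent. [continuant] distinguishes stops from fricatives — a manner-of-articulation feature — so this is manner assimilation.
The conditioning segment sits to the right of the focus bar, meaning the trigger follows the segment that changes — regressive assimilation.

regressive manner assimilation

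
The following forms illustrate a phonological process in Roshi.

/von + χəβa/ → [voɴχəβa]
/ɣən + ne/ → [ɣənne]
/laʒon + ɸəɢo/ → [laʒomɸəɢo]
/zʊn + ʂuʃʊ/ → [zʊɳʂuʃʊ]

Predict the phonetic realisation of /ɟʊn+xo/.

The data show regressive place assimilation: /n/ → [ɴ] before /χ/; /n/ → [m] before /ɸ/; /n/ → [ɳ] before /ʂ/. In each pair only place changes, matching the following consonant, while manner and voice stay constant.
Nothing changes in [ɣənne]: there the adjacent consonants already agree in place (/n/ and /n/ are both alveolar), so this form is consistent with the same rule.
The rule targets /n/ (voiced alveolar nasal), which sits before the trigger /x/ (velar).
A voiced velar nasal is [ŋ], so the surface segment is [ŋ].

[ɟʊŋxo]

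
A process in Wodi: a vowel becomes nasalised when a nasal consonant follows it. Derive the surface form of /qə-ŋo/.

[qə̃ŋo]

The vowel /ə/ is adjacent to the following nasal /ŋ/, so it acquires [+nasal] and surfaces as [ə̃].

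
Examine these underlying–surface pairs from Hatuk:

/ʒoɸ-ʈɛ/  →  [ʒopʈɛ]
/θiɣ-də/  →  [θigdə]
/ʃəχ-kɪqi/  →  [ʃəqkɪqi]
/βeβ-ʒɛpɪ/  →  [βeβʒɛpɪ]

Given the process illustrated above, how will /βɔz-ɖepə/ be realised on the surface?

The data show regressive manner assimilation: /ɸ/ → [p] before /ʈ/; /ɣ/ → [g] before /d/; /χ/ → [q] before /k/. In each pair only manner changes, matching the following consonant, while place and voice stay constant.
Nothing changes in [βeβʒɛpɪ]: there the adjacent consonants already agree in manner (/β/ and /ʒ/ are both fricatives), so this form is consistent with the same rule.
The rule targets /z/ (voiced alveolar fricative), which sits before the trigger /ɖ/ (stop).
The voiced alveolar stop is [d], so /z/ → [d].

[βɔdɖepə]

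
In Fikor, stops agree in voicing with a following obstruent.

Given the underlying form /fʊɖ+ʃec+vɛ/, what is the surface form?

[fʊʈʃeɟvɛ]

/ɖ/ is a voiced retroflex stop. The following trigger /ʃ/ is voiceless, so /ɖ/ must become voiceless as well.
The voiceless retroflex stop is [ʈ], so /ɖ/ → [ʈ].
The same rule applies at the second boundary: /c/ → [ɟ] next to /v/.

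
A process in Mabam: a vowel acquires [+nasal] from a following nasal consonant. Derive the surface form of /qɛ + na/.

The vowel /ɛ/ is adjacent to the following nasal /n/, so it acquires [+nasal] and surfaces as [ɛ̃].

[qɛ̃na]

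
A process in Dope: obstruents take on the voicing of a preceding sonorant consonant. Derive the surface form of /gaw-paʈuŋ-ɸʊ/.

The rule targets /p/ (voiceless bilabial stop), which sits after the trigger /w/ (voiced).
Changing only its voicing to voiced gives [b] — the voiced bilabial stop.
The same rule applies at the second boundary: /ɸ/ → [β] next to /ŋ/.

[gawbaʈuŋβʊ]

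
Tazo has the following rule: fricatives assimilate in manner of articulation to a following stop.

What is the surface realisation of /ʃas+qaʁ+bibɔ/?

[ʃatqaɢbibɔ]

/s/ is a voiceless alveolar fricative. The following trigger /q/ is a stop, so /s/ must become a stop as well.
The voiceless alveolar stop is [t], so /s/ → [t].
At the second juncture, /ʁ/ likewise becomes [ɢ] adjacent to /b/.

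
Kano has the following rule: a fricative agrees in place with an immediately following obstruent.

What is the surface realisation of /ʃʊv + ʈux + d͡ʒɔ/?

[ʃʊʐʈuʃd͡ʒɔ]

/v/ is a voiced labiodental fricative. The following trigger /ʈ/ is retroflex, so /v/ must become retroflex as well.
A voiced retroflex fricative is [ʐ], so the surface segment is [ʐ].
At the second juncture, /x/ likewise becomes [ʃ] adjacent to /d͡ʒ/.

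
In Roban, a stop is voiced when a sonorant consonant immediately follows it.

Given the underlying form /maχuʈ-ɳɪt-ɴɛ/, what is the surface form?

[maχuɖɳɪdɴɛ]

/ʈ/ is a voiceless retroflex stop. The following trigger /ɳ/ is voiced, so /ʈ/ must become voiced as well.
A voiced retroflex stop is [ɖ], so the surface segment is [ɖ].
The same rule applies at the second boundary: /t/ → [d] next to /ɴ/.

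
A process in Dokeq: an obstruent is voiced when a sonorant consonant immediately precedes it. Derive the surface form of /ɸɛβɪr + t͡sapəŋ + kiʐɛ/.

[ɸɛβɪrd͡zapəŋgiʐɛ]

The rule targets /t͡s/ (voiceless alveolar affricate), which sits after the trigger /r/ (voiced).
Changing only its voicing to voiced gives [d͡z] — the voiced alveolar affricate.
The same rule applies at the second boundary: /k/ → [g] next to /ŋ/.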